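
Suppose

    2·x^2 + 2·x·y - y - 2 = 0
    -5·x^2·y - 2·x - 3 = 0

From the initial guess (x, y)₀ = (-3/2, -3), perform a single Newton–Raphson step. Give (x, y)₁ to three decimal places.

(-2.031, 2.217)

At (-3/2, -3): F = (14.500, 33.750).
Jacobian J = [[4·x + 2·y, 2·x - 1], [-10·x·y - 2, -5·x^2]].
At the point, J = [[-12.000, -4.000], [-47.000, -11.250]] (det J = -53.000).
Solving J·Δ = −F gives Δ = (-0.531, 5.217).
Then the next iterate is (x, y)₁ = (-2.031, 2.217).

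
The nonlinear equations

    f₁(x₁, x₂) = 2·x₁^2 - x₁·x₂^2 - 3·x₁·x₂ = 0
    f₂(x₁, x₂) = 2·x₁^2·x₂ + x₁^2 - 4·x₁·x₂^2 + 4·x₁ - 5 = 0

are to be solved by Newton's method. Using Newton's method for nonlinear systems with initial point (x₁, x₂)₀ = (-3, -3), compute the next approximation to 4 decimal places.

At (-3, -3): F = (18.0000, 46.0000).
Jacobian J = [[4·x₁ - x₂^2 - 3·x₂, -2·x₁·x₂ - 3·x₁], [4·x₁·x₂ + 2·x₁ - 4·x₂^2 + 4, 2·x₁^2 - 8·x₁·x₂]].
At the point, J = [[-12.0000, -9.0000], [-2.0000, -54.0000]] (det J = 630.0000).
Solving J·Δ = −F gives Δ = (0.8857, 0.8190).
Then the next iterate is (x₁, x₂)₁ = (-2.1143, -2.1810).

(-2.1143, -2.1810)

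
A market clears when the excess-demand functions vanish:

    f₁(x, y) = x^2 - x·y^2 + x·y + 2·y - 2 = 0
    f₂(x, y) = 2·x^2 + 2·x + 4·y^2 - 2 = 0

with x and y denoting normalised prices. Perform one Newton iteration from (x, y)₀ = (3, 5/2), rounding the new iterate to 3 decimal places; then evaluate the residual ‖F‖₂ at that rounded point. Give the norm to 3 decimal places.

14.866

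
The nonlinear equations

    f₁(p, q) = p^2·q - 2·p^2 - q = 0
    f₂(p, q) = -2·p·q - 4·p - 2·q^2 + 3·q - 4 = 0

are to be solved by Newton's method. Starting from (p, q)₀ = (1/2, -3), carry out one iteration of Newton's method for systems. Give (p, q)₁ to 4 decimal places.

At (1/2, -3): F = (1.7500, -30.0000).
Jacobian J = [[2·p·q - 4·p, p^2 - 1], [-2·q - 4, -2·p - 4·q + 3]].
At the point, J = [[-5.0000, -0.7500], [2.0000, 14.0000]] (det J = -68.5000).
Solving J·Δ = −F gives Δ = (0.0292, 2.1387).
Then the next iterate is (p, q)₁ = (0.5292, -0.8613).

(0.5292, -0.8613)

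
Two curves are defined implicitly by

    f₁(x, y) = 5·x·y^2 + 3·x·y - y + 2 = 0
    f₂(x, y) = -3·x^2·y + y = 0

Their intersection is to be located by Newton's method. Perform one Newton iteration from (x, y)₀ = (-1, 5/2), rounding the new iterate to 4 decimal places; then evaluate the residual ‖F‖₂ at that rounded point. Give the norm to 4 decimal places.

At (-1, 5/2): F = (-39.2500, -5.0000).
Jacobian J = [[5·y^2 + 3·y, 10·x·y + 3·x - 1], [-6·x·y, -3·x^2 + 1]].
At the point, J = [[38.7500, -29.0000], [15.0000, -2.0000]] (det J = 357.5000).
Solving J·Δ = −F gives Δ = (0.1860, -1.1049).
Then the next iterate is (x, y)₁ = (-0.8140, 1.3951).
Re-evaluating at (-0.8140, 1.3951): F = (-10.723392, -1.378063), so ‖F‖₂ = 10.8116.

10.8116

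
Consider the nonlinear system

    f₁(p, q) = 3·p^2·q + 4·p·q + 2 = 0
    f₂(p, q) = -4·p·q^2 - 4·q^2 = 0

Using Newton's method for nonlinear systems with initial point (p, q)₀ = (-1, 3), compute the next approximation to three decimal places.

At (-1, 3): F = (-1.000, 0.000).
Jacobian J = [[6·p·q + 4·q, 3·p^2 + 4·p], [-4·q^2, -8·p·q - 8·q]].
At the point, J = [[-6.000, -1.000], [-36.000, 0.000]] (det J = -36.000).
Solving J·Δ = −F gives Δ = (0.000, -1.000).
Then the next iterate is (p, q)₁ = (-1.000, 2.000).

(-1.000, 2.000)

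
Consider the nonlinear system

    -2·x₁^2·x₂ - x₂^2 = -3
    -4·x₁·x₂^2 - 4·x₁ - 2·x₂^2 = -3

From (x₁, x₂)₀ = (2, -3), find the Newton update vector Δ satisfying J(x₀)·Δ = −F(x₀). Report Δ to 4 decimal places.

(-0.6544, 1.1471)

At (2, -3): F = (18.0000, -95.0000).
Jacobian J = [[-4·x₁·x₂, -2·x₁^2 - 2·x₂], [-4·x₂^2 - 4, -8·x₁·x₂ - 4·x₂]].
At the point, J = [[24.0000, -2.0000], [-40.0000, 60.0000]] (det J = 1360.0000).
Solving J·Δ = −F gives Δ = (-0.6544, 1.1471).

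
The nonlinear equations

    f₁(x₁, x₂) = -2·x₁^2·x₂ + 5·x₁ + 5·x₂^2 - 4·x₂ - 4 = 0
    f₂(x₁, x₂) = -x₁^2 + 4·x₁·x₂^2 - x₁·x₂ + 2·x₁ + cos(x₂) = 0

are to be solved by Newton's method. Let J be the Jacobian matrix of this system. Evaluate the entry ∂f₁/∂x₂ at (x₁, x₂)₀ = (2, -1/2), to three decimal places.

∂f₁/∂x₂ = -2·x₁^2 + 10·x₂ - 4.
At (2, -1/2) this is -17.000.

-17.000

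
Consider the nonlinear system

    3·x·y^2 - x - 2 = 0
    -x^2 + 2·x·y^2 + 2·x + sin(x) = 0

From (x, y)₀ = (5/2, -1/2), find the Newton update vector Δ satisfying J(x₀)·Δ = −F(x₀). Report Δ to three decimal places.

At (5/2, -1/2): F = (-2.625, 0.59847).
Jacobian J = [[3·y^2 - 1, 6·x·y], [-2·x + 2·y^2 + cos(x) + 2, 4·x·y]].
At the point, J = [[-0.250, -7.500], [-3.30114, -5.000]] (det J = -23.50858).
Solving J·Δ = −F gives Δ = (0.749, -0.375).

(0.749, -0.375)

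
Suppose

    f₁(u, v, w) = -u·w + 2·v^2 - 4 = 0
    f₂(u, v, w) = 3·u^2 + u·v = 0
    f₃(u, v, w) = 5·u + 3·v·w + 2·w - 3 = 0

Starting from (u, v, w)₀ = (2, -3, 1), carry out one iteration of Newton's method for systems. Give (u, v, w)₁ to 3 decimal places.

(1.088, -1.894, 0.822)

At (2, -3, 1): F = (12.000, 6.000, 0.000).
Jacobian J = [[-w, 4·v, -u], [6·u + v, u, 0], [5, 3·w, 3·v + 2]].
At the point, J = [[-1.000, -12.000, -2.000], [9.000, 2.000, 0.000], [5.000, 3.000, -7.000]] (det J = -776.000).
Solving J·Δ = −F gives Δ = (-0.912, 1.106, -0.178).
Then the next iterate is (u, v, w)₁ = (1.088, -1.894, 0.822).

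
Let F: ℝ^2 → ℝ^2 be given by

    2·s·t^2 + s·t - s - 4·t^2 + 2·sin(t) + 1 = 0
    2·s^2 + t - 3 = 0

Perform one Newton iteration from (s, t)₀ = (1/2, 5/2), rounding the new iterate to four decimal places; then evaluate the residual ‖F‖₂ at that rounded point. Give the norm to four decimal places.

At (1/2, 5/2): F = (-15.803056, 0.0000).
Jacobian J = [[2·t^2 + t - 1, 4·s·t + s - 8·t + 2·cos(t)], [4·s, 1]].
At the point, J = [[14.0000, -16.102287], [2.0000, 1.0000]] (det J = 46.204574).
Solving J·Δ = −F gives Δ = (0.3420, -0.6840).
Then the next iterate is (s, t)₁ = (0.8420, 1.8160).
Re-evaluating at (0.8420, 1.8160): F = (-4.010587, 0.233928), so ‖F‖₂ = 4.0174.

4.0174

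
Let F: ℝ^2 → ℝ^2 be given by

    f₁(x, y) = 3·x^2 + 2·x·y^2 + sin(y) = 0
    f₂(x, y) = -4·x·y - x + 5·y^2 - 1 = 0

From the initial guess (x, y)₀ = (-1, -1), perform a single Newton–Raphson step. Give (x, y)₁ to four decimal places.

(-0.4709, -0.5688)

At (-1, -1): F = (0.158529, 1.0000).
Jacobian J = [[6·x + 2·y^2, 4·x·y + cos(y)], [-4·y - 1, -4·x + 10·y]].
At the point, J = [[-4.0000, 4.540302], [3.0000, -6.0000]] (det J = 10.379093).
Solving J·Δ = −F gives Δ = (0.5291, 0.4312).
Then the next iterate is (x, y)₁ = (-0.4709, -0.5688).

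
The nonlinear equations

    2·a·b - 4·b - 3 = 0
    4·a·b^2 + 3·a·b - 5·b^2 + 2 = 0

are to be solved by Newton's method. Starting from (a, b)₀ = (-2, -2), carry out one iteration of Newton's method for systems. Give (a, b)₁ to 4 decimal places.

(0.8269, -1.7885)

At (-2, -2): F = (13.0000, -38.0000).
Jacobian J = [[2·b, 2·a - 4], [4·b^2 + 3·b, 8·a·b + 3·a - 10·b]].
At the point, J = [[-4.0000, -8.0000], [10.0000, 46.0000]] (det J = -104.0000).
Solving J·Δ = −F gives Δ = (2.8269, 0.2115).
Then the next iterate is (a, b)₁ = (0.8269, -1.7885).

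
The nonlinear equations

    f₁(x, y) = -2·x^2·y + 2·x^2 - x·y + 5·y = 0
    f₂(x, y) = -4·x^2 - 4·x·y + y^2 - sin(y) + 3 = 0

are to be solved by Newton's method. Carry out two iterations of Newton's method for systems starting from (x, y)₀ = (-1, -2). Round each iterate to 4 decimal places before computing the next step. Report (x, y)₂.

(-0.7768, -0.2665)

At (-1, -2): F = (-6.0000, -4.090703).
Jacobian J = [[-4·x·y + 4·x - y, -2·x^2 - x + 5], [-8·x - 4·y, -4·x + 2·y - cos(y)]].
At the point, J = [[-10.0000, 4.0000], [16.0000, 0.416147]] (det J = -68.161468).
Solving J·Δ = −F gives Δ = (0.2034, 2.0086).
Then the next iterate is (x, y)₁ = (-0.7966, 0.0086).
Round to (-0.7966, 0.0086) and repeat: F = (1.308079, 0.480591), J = [[-3.167597, 4.527457], [6.3384, 2.203637]].
Δ = (0.0198, -0.2751), so (x, y)₂ = (-0.7768, -0.2665).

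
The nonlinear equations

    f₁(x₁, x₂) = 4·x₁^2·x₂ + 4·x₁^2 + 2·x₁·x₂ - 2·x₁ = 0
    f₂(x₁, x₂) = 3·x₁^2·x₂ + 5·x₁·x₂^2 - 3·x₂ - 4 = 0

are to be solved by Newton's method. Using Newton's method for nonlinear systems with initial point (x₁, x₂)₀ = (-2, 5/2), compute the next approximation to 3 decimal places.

(-1.295, 1.448)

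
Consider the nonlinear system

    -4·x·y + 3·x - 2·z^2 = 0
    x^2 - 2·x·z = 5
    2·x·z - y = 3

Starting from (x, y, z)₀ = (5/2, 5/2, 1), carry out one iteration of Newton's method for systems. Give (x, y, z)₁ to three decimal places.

(2.938, 0.439, 0.513)

At (5/2, 5/2, 1): F = (-19.500, -3.750, -0.500).
Jacobian J = [[-4·y + 3, -4·x, -4·z], [2·x - 2·z, 0, -2·x], [2·z, -1, 2·x]].
At the point, J = [[-7.000, -10.000, -4.000], [3.000, 0.000, -5.000], [2.000, -1.000, 5.000]] (det J = 297.000).
Solving J·Δ = −F gives Δ = (0.438, -2.061, -0.487).
Then the next iterate is (x, y, z)₁ = (2.938, 0.439, 0.513).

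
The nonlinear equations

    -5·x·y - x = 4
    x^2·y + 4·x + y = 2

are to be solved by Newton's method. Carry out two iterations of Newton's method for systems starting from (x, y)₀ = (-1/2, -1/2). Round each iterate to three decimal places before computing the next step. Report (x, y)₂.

At (-1/2, -1/2): F = (-4.750, -4.625).
Jacobian J = [[-5·y - 1, -5·x], [2·x·y + 4, x^2 + 1]].
At the point, J = [[1.500, 2.500], [4.500, 1.250]] (det J = -9.375).
Solving J·Δ = −F gives Δ = (0.600, 1.540).
Then the next iterate is (x, y)₁ = (0.100, 1.040).
Round to (0.100, 1.040) and repeat: F = (-4.620, -0.54960), J = [[-6.200, -0.500], [4.208, 1.010]].
Δ = (-1.188, 5.495), so (x, y)₂ = (-1.088, 6.535).

(-1.088, 6.535)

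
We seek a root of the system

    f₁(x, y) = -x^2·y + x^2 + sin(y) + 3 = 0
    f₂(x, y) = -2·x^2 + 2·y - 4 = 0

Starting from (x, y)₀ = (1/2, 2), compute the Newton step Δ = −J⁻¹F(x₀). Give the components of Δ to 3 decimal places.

(2.096, 2.346)

At (1/2, 2): F = (3.65930, -0.500).
Jacobian J = [[-2·x·y + 2·x, -x^2 + cos(y)], [-4·x, 2]].
At the point, J = [[-1.000, -0.66615], [-2.000, 2.000]] (det J = -3.33229).
Solving J·Δ = −F gives Δ = (2.096, 2.346).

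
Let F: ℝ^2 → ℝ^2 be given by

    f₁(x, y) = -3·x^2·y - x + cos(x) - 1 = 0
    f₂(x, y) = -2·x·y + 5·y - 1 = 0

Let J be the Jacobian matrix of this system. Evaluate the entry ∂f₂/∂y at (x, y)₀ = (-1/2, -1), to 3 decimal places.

6.000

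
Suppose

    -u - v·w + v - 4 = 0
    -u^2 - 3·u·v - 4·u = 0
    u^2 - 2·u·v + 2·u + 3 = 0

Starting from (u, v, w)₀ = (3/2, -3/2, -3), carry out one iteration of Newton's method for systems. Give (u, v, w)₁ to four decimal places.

(0.0776, -1.0431, 2.5000)

At (3/2, -3/2, -3): F = (-11.5000, -1.5000, 12.7500).
Jacobian J = [[-1, -w + 1, -v], [-2·u - 3·v - 4, -3·u, 0], [2·u - 2·v + 2, -2·u, 0]].
At the point, J = [[-1.0000, 4.0000, 1.5000], [-2.5000, -4.5000, 0.0000], [8.0000, -3.0000, 0.0000]] (det J = 65.2500).
Solving J·Δ = −F gives Δ = (-1.4224, 0.4569, 5.5000).
Then the next iterate is (u, v, w)₁ = (0.0776, -1.0431, 2.5000).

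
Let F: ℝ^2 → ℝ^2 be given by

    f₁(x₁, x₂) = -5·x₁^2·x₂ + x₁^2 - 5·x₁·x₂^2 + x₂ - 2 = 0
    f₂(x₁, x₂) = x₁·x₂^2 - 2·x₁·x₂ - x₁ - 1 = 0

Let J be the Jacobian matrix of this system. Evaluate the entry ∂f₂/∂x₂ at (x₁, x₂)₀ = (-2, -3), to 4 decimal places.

16.0000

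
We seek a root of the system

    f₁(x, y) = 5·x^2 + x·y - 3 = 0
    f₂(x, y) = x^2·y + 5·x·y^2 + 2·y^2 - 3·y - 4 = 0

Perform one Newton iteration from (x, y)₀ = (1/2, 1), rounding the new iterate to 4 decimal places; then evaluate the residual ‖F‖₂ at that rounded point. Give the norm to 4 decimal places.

0.6206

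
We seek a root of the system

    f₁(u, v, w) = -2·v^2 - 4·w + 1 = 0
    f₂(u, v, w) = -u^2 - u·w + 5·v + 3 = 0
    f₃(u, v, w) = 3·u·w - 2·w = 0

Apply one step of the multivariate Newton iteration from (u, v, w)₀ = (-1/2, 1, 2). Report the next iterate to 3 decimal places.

At (-1/2, 1, 2): F = (-9.000, 8.750, -7.000).
Jacobian J = [[0, -4·v, -4], [-2·u - w, 5, -u], [3·w, 0, 3·u - 2]].
At the point, J = [[0.000, -4.000, -4.000], [-1.000, 5.000, 0.500], [6.000, 0.000, -3.500]] (det J = 122.000).
Solving J·Δ = −F gives Δ = (0.746, -1.529, -0.721).
Then the next iterate is (u, v, w)₁ = (0.246, -0.529, 1.279).

(0.246, -0.529, 1.279)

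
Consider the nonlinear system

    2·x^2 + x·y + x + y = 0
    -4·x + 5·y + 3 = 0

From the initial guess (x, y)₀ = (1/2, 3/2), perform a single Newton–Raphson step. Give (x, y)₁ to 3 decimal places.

(0.377, -0.298)

At (1/2, 3/2): F = (3.250, 8.500).
Jacobian J = [[4·x + y + 1, x + 1], [-4, 5]].
At the point, J = [[4.500, 1.500], [-4.000, 5.000]] (det J = 28.500).
Solving J·Δ = −F gives Δ = (-0.123, -1.798).
Then the next iterate is (x, y)₁ = (0.377, -0.298).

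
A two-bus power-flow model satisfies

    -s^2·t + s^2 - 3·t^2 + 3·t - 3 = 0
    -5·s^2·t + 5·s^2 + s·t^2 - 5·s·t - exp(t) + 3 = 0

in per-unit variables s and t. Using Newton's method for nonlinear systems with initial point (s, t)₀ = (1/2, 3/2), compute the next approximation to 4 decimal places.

At (1/2, 3/2): F = (-5.3750, -4.731689).
Jacobian J = [[-2·s·t + 2·s, -s^2 - 6·t + 3], [-10·s·t + 10·s + t^2 - 5·t, -5·s^2 + 2·s·t - 5·s - exp(t)]].
At the point, J = [[-0.5000, -6.2500], [-7.7500, -6.731689]] (det J = -45.071655).
Solving J·Δ = −F gives Δ = (0.1467, -0.8717).
Then the next iterate is (s, t)₁ = (0.6467, 0.6283).

(0.6467, 0.6283)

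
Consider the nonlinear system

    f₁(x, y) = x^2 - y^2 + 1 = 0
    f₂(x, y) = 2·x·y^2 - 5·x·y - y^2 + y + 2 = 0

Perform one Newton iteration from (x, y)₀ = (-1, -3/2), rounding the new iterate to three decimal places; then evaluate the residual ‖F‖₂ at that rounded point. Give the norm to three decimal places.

3.290

At (-1, -3/2): F = (-0.250, -13.750).
Jacobian J = [[2·x, -2·y], [2·y^2 - 5·y, 4·x·y - 5·x - 2·y + 1]].
At the point, J = [[-2.000, 3.000], [12.000, 15.000]] (det J = -66.000).
Solving J·Δ = −F gives Δ = (0.568, 0.462).
Then the next iterate is (x, y)₁ = (-0.432, -1.038).
Re-evaluating at (-0.432, -1.038): F = (0.10918, -3.28844), so ‖F‖₂ = 3.290.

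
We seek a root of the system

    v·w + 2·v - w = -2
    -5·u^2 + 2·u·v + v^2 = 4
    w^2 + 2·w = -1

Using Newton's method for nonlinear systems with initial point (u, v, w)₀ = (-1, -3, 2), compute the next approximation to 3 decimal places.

(0.500, -1.500, 0.500)

At (-1, -3, 2): F = (-12.000, 6.000, 9.000).
Jacobian J = [[0, w + 2, v - 1], [-10·u + 2·v, 2·u + 2·v, 0], [0, 0, 2·w + 2]].
At the point, J = [[0.000, 4.000, -4.000], [4.000, -8.000, 0.000], [0.000, 0.000, 6.000]] (det J = -96.000).
Solving J·Δ = −F gives Δ = (1.500, 1.500, -1.500).
Then the next iterate is (u, v, w)₁ = (0.500, -1.500, 0.500).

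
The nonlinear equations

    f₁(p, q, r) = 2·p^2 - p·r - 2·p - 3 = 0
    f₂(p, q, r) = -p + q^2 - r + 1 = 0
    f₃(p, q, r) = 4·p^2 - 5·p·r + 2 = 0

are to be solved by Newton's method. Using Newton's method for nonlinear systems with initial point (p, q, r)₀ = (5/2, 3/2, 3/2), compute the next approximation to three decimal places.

At (5/2, 3/2, 3/2): F = (0.750, -0.750, 8.250).
Jacobian J = [[4·p - r - 2, 0, -p], [-1, 2·q, -1], [8·p - 5·r, 0, -5·p]].
At the point, J = [[6.500, 0.000, -2.500], [-1.000, 3.000, -1.000], [12.500, 0.000, -12.500]] (det J = -150.000).
Solving J·Δ = −F gives Δ = (0.225, 0.620, 0.885).
Then the next iterate is (p, q, r)₁ = (2.725, 2.120, 2.385).

(2.725, 2.120, 2.385)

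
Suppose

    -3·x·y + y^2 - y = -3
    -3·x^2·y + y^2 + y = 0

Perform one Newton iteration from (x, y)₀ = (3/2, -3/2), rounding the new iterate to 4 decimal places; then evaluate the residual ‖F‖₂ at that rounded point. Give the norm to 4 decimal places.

At (3/2, -3/2): F = (13.5000, 10.8750).
Jacobian J = [[-3·y, -3·x + 2·y - 1], [-6·x·y, -3·x^2 + 2·y + 1]].
At the point, J = [[4.5000, -8.5000], [13.5000, -8.7500]] (det J = 75.3750).
Solving J·Δ = −F gives Δ = (0.3408, 1.7687).
Then the next iterate is (x, y)₁ = (1.8408, 0.2687).
Re-evaluating at (1.8408, 0.2687): F = (1.319631, -2.390606), so ‖F‖₂ = 2.7306.

2.7306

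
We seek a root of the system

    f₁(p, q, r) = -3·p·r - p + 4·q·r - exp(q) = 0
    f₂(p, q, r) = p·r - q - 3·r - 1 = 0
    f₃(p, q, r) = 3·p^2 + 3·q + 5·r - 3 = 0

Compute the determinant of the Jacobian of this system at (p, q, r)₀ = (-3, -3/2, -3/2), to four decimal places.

-740.7715

J = [[-3·r - 1, 4·r - exp(q), -3·p + 4·q], [r, -1, p - 3], [6·p, 3, 5]].
At the point, J = [[3.5000, -6.223130, 3.0000], [-1.5000, -1.0000, -6.0000], [-18.0000, 3.0000, 5.0000]].
det J = -740.7715.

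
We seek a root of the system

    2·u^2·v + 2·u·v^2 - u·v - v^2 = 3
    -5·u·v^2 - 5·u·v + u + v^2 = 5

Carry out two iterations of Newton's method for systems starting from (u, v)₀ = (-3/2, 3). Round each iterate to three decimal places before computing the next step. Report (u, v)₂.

(-1.140, 0.929)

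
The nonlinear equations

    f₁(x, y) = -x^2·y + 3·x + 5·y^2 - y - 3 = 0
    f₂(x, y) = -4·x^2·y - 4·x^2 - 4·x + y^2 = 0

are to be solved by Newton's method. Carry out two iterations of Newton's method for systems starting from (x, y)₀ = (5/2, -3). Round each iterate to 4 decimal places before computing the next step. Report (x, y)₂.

(0.7720, -0.8448)

At (5/2, -3): F = (71.2500, 49.0000).
Jacobian J = [[-2·x·y + 3, -x^2 + 10·y - 1], [-8·x·y - 8·x - 4, -4·x^2 + 2·y]].
At the point, J = [[18.0000, -37.2500], [36.0000, -31.0000]] (det J = 783.0000).
Solving J·Δ = −F gives Δ = (0.4898, 2.1494).
Then the next iterate is (x, y)₁ = (2.9898, -0.8506).
Round to (2.9898, -0.8506) and repeat: F = (18.041034, -16.577569), J = [[8.086248, -18.444904], [-7.573409, -37.456816]].
Δ = (-2.2178, 0.0058), so (x, y)₂ = (0.7720, -0.8448).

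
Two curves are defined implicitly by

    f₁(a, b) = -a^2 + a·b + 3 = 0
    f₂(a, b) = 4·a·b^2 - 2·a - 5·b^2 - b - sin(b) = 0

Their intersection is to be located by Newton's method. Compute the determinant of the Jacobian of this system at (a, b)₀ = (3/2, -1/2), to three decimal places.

J = [[-2·a + b, a], [4·b^2 - 2, 8·a·b - 10·b - cos(b) - 1]].
At the point, J = [[-3.500, 1.500], [-1.000, -2.87758]].
det J = 11.572.

11.572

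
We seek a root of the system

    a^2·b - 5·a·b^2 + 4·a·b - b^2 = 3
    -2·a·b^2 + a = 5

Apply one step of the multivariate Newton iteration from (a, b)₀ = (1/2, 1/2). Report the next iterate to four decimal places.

At (1/2, 1/2): F = (-2.7500, -4.7500).
Jacobian J = [[2·a·b - 5·b^2 + 4·b, a^2 - 10·a·b + 4·a - 2·b], [-2·b^2 + 1, -4·a·b]].
At the point, J = [[1.2500, -1.2500], [0.5000, -1.0000]] (det J = -0.6250).
Solving J·Δ = −F gives Δ = (-5.1000, -7.3000).
Then the next iterate is (a, b)₁ = (-4.6000, -6.8000).

(-4.6000, -6.8000)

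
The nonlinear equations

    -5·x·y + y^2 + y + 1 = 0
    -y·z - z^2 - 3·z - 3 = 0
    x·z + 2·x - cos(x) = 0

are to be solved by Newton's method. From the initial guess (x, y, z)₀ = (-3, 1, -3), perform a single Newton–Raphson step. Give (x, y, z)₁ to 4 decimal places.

At (-3, 1, -3): F = (18.0000, 0.0000, 3.989992).
Jacobian J = [[-5·y, -5·x + 2·y + 1, 0], [0, -z, -y - 2·z - 3], [z + sin(x) + 2, 0, x]].
At the point, J = [[-5.0000, 18.0000, 0.0000], [0.0000, 3.0000, 2.0000], [-1.141120, 0.0000, -3.0000]] (det J = 3.919680).
Solving J·Δ = −F gives Δ = (4.6841, 0.3011, -0.4517).
Then the next iterate is (x, y, z)₁ = (1.6841, 1.3011, -3.4517).

(1.6841, 1.3011, -3.4517)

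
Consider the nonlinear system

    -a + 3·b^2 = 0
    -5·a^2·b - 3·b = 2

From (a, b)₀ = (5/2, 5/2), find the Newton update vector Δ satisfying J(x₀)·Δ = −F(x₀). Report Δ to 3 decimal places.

At (5/2, 5/2): F = (16.250, -87.625).
Jacobian J = [[-1, 6·b], [-10·a·b, -5·a^2 - 3]].
At the point, J = [[-1.000, 15.000], [-62.500, -34.250]] (det J = 971.750).
Solving J·Δ = −F gives Δ = (-0.780, -1.135).

(-0.780, -1.135)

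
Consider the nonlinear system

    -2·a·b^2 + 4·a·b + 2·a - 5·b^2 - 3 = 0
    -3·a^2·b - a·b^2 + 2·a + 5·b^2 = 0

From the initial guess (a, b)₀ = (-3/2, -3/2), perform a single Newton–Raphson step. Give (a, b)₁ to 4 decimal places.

At (-3/2, -3/2): F = (-1.5000, 21.7500).
Jacobian J = [[-2·b^2 + 4·b + 2, -4·a·b + 4·a - 10·b], [-6·a·b - b^2 + 2, -3·a^2 - 2·a·b + 10·b]].
At the point, J = [[-8.5000, 0.0000], [-13.7500, -26.2500]] (det J = 223.1250).
Solving J·Δ = −F gives Δ = (-0.1765, 0.9210).
Then the next iterate is (a, b)₁ = (-1.6765, -0.5790).

(-1.6765, -0.5790)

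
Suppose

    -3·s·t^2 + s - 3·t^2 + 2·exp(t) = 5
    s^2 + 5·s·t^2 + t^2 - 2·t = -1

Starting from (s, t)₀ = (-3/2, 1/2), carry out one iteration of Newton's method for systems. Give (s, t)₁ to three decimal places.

At (-3/2, 1/2): F = (-2.82756, 0.625).
Jacobian J = [[-3·t^2 + 1, -6·s·t - 6·t + 2·exp(t)], [2·s + 5·t^2, 10·s·t + 2·t - 2]].
At the point, J = [[0.250, 4.79744], [-1.750, -8.500]] (det J = 6.27052).
Solving J·Δ = −F gives Δ = (-3.355, 0.764).
Then the next iterate is (s, t)₁ = (-4.855, 1.264).

(-4.855, 1.264)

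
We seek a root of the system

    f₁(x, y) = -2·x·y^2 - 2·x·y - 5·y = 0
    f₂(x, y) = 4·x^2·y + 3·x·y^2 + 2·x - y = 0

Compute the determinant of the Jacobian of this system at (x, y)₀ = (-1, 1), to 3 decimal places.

15.000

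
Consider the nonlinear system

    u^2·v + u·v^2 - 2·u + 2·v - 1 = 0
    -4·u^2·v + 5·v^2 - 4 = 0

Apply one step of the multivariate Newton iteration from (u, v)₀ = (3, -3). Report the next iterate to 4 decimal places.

(1.4545, -2.4285)

At (3, -3): F = (-13.0000, 149.0000).
Jacobian J = [[2·u·v + v^2 - 2, u^2 + 2·u·v + 2], [-8·u·v, -4·u^2 + 10·v]].
At the point, J = [[-11.0000, -7.0000], [72.0000, -66.0000]] (det J = 1230.0000).
Solving J·Δ = −F gives Δ = (-1.5455, 0.5715).
Then the next iterate is (u, v)₁ = (1.4545, -2.4285).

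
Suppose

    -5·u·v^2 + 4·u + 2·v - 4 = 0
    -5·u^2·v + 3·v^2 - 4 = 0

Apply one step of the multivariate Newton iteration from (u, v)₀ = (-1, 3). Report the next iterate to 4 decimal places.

At (-1, 3): F = (43.0000, 8.0000).
Jacobian J = [[-5·v^2 + 4, -10·u·v + 2], [-10·u·v, -5·u^2 + 6·v]].
At the point, J = [[-41.0000, 32.0000], [30.0000, 13.0000]] (det J = -1493.0000).
Solving J·Δ = −F gives Δ = (0.2029, -1.0837).
Then the next iterate is (u, v)₁ = (-0.7971, 1.9163).

(-0.7971, 1.9163)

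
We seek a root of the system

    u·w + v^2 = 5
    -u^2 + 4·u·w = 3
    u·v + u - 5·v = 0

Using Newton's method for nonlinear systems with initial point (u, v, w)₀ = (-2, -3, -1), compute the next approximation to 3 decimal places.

(12.750, -4.500, -0.875)

At (-2, -3, -1): F = (6.000, 1.000, 19.000).
Jacobian J = [[w, 2·v, u], [-2·u + 4·w, 0, 4·u], [v + 1, u - 5, 0]].
At the point, J = [[-1.000, -6.000, -2.000], [0.000, 0.000, -8.000], [-2.000, -7.000, 0.000]] (det J = -40.000).
Solving J·Δ = −F gives Δ = (14.750, -1.500, 0.125).
Then the next iterate is (u, v, w)₁ = (12.750, -4.500, -0.875).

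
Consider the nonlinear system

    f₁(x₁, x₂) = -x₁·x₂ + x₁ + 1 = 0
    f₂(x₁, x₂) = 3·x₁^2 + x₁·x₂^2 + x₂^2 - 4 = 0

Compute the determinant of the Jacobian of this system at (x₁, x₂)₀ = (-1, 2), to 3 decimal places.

2.000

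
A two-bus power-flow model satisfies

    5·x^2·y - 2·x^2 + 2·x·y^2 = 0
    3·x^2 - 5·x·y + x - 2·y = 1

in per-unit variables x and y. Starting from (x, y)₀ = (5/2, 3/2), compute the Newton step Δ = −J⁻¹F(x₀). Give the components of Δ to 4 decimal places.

(-0.6909, -0.5085)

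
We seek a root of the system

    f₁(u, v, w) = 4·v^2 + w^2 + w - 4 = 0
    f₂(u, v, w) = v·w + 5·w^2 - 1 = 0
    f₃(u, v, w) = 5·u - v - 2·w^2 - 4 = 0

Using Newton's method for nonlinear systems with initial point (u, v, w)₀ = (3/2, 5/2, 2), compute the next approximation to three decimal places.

At (3/2, 5/2, 2): F = (27.000, 24.000, -7.000).
Jacobian J = [[0, 8·v, 2·w + 1], [0, w, v + 10·w], [5, -1, -4·w]].
At the point, J = [[0.000, 20.000, 5.000], [0.000, 2.000, 22.500], [5.000, -1.000, -8.000]] (det J = 2200.000).
Solving J·Δ = −F gives Δ = (-0.371, -1.108, -0.968).
Then the next iterate is (u, v, w)₁ = (1.129, 1.392, 1.032).

(1.129, 1.392, 1.032)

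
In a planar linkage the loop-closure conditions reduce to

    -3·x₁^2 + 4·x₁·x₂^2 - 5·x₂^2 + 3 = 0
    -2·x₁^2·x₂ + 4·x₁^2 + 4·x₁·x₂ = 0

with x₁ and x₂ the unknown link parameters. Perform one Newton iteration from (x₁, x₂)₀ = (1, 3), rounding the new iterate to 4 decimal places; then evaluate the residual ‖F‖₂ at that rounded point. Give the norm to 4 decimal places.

1.5612

At (1, 3): F = (-9.0000, 10.0000).
Jacobian J = [[-6·x₁ + 4·x₂^2, 8·x₁·x₂ - 10·x₂], [-4·x₁·x₂ + 8·x₁ + 4·x₂, -2·x₁^2 + 4·x₁]].
At the point, J = [[30.0000, -6.0000], [8.0000, 2.0000]] (det J = 108.0000).
Solving J·Δ = −F gives Δ = (-0.3889, -3.4444).
Then the next iterate is (x₁, x₂)₁ = (0.6111, -0.4444).
Re-evaluating at (0.6111, -0.4444): F = (1.374961, 0.739398), so ‖F‖₂ = 1.5612.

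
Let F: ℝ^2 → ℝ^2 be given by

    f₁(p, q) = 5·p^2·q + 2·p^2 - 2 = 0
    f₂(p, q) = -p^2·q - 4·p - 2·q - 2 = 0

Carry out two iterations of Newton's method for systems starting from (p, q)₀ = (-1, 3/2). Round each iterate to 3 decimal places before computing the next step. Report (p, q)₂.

At (-1, 3/2): F = (7.500, -2.500).
Jacobian J = [[10·p·q + 4·p, 5·p^2], [-2·p·q - 4, -p^2 - 2]].
At the point, J = [[-19.000, 5.000], [-1.000, -3.000]] (det J = 62.000).
Solving J·Δ = −F gives Δ = (0.161, -0.887).
Then the next iterate is (p, q)₁ = (-0.839, 0.613).
Round to (-0.839, 0.613) and repeat: F = (1.56536, -0.30150), J = [[-8.49907, 3.51960], [-2.97139, -2.70392]].
Δ = (0.095, -0.216), so (p, q)₂ = (-0.744, 0.397).

(-0.744, 0.397)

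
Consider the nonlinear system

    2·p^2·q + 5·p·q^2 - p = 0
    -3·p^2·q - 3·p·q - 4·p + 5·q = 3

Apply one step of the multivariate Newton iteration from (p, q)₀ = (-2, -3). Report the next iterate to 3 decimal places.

At (-2, -3): F = (-112.000, 8.000).
Jacobian J = [[4·p·q + 5·q^2 - 1, 2·p^2 + 10·p·q], [-6·p·q - 3·q - 4, -3·p^2 - 3·p + 5]].
At the point, J = [[68.000, 68.000], [-31.000, -1.000]] (det J = 2040.000).
Solving J·Δ = −F gives Δ = (0.212, 1.435).
Then the next iterate is (p, q)₁ = (-1.788, -1.565).

(-1.788, -1.565)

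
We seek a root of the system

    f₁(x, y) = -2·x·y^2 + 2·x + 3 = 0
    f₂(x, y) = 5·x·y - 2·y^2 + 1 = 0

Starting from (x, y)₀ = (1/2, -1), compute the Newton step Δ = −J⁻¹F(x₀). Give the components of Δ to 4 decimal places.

(-2.6500, -1.5000)

At (1/2, -1): F = (3.0000, -3.5000).
Jacobian J = [[-2·y^2 + 2, -4·x·y], [5·y, 5·x - 4·y]].
At the point, J = [[0.0000, 2.0000], [-5.0000, 6.5000]] (det J = 10.0000).
Solving J·Δ = −F gives Δ = (-2.6500, -1.5000).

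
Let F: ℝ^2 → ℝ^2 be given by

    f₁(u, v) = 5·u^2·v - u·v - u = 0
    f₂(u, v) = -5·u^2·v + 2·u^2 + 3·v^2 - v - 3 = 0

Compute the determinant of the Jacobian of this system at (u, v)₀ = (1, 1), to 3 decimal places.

J = [[10·u·v - v - 1, 5·u^2 - u], [-10·u·v + 4·u, -5·u^2 + 6·v - 1]].
At the point, J = [[8.000, 4.000], [-6.000, 0.000]].
det J = 24.000.

24.000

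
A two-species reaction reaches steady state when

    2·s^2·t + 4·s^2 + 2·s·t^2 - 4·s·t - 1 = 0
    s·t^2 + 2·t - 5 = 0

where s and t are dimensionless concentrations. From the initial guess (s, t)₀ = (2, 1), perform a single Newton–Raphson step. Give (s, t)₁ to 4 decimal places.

(1.0161, 1.3306)

At (2, 1): F = (19.0000, -1.0000).
Jacobian J = [[4·s·t + 8·s + 2·t^2 - 4·t, 2·s^2 + 4·s·t - 4·s], [t^2, 2·s·t + 2]].
At the point, J = [[22.0000, 8.0000], [1.0000, 6.0000]] (det J = 124.0000).
Solving J·Δ = −F gives Δ = (-0.9839, 0.3306).
Then the next iterate is (s, t)₁ = (1.0161, 1.3306).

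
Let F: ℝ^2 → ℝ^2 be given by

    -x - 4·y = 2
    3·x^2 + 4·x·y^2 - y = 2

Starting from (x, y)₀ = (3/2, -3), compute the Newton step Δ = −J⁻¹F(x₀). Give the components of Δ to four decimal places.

(0.3111, 2.0472)

At (3/2, -3): F = (8.5000, 61.7500).
Jacobian J = [[-1, -4], [6·x + 4·y^2, 8·x·y - 1]].
At the point, J = [[-1.0000, -4.0000], [45.0000, -37.0000]] (det J = 217.0000).
Solving J·Δ = −F gives Δ = (0.3111, 2.0472).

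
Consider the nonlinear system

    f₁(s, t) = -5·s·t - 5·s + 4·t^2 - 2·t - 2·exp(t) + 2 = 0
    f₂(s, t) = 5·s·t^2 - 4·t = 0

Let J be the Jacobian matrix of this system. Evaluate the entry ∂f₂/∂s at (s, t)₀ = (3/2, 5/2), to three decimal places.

31.250

∂f₂/∂s = 5·t^2.
At (3/2, 5/2) this is 31.250.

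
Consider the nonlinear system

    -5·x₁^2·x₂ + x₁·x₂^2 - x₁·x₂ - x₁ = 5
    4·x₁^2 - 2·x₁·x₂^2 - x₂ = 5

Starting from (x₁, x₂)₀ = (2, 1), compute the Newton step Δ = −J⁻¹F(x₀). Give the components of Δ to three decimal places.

(-0.796, -0.571)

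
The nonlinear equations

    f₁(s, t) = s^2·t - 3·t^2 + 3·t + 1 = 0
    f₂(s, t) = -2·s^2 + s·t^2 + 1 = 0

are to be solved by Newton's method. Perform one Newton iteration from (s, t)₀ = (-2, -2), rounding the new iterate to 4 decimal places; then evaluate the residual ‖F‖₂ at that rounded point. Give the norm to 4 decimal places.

7.6635

At (-2, -2): F = (-25.0000, -15.0000).
Jacobian J = [[2·s·t, s^2 - 6·t + 3], [-4·s + t^2, 2·s·t]].
At the point, J = [[8.0000, 19.0000], [12.0000, 8.0000]] (det J = -164.0000).
Solving J·Δ = −F gives Δ = (0.5183, 1.0976).
Then the next iterate is (s, t)₁ = (-1.4817, -0.9024).
Re-evaluating at (-1.4817, -0.9024): F = (-6.131338, -4.597456), so ‖F‖₂ = 7.6635.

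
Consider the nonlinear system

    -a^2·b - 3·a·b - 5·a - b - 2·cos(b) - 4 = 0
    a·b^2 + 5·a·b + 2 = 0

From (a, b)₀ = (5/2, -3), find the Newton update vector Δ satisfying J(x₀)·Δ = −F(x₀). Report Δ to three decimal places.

At (5/2, -3): F = (29.72998, -13.000).
Jacobian J = [[-2·a·b - 3·b - 5, -a^2 - 3·a + 2·sin(b) - 1], [b^2 + 5·b, 2·a·b + 5·a]].
At the point, J = [[19.000, -15.03224], [-6.000, -2.500]] (det J = -137.69344).
Solving J·Δ = −F gives Δ = (-1.959, -0.498).

(-1.959, -0.498)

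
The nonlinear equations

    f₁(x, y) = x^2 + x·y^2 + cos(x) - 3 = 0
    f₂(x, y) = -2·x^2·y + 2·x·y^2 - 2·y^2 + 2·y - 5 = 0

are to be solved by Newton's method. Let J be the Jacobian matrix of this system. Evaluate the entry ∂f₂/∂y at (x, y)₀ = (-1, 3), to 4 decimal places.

∂f₂/∂y = -2·x^2 + 4·x·y - 4·y + 2.
At (-1, 3) this is -24.0000.

-24.0000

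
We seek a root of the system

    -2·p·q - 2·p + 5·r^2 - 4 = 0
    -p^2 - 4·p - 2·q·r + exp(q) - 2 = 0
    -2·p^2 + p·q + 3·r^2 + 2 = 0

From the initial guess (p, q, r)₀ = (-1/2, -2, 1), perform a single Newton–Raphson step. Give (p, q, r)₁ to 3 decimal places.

At (-1/2, -2, 1): F = (0.000, 3.88534, 5.500).
Jacobian J = [[-2·q - 2, -2·p, 10·r], [-2·p - 4, -2·r + exp(q), -2·q], [-4·p + q, p, 6·r]].
At the point, J = [[2.000, 1.000, 10.000], [-3.000, -1.86466, 4.000], [0.000, -0.500, 6.000]] (det J = 14.62402).
Solving J·Δ = −F gives Δ = (-5.595, 11.103, 0.009).
Then the next iterate is (p, q, r)₁ = (-6.095, 9.103, 1.009).

(-6.095, 9.103, 1.009)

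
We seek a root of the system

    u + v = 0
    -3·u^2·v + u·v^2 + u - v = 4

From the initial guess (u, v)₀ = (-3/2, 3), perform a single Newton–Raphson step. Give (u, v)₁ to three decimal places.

At (-3/2, 3): F = (1.500, -42.250).
Jacobian J = [[1, 1], [-6·u·v + v^2 + 1, -3·u^2 + 2·u·v - 1]].
At the point, J = [[1.000, 1.000], [37.000, -16.750]] (det J = -53.750).
Solving J·Δ = −F gives Δ = (0.319, -1.819).
Then the next iterate is (u, v)₁ = (-1.181, 1.181).

(-1.181, 1.181)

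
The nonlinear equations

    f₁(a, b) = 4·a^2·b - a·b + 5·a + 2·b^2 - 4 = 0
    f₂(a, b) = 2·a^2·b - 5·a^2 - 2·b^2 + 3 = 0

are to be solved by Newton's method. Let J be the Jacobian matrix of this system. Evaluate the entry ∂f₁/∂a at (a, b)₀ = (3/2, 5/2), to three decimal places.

32.500

∂f₁/∂a = 8·a·b - b + 5.
At (3/2, 5/2) this is 32.500.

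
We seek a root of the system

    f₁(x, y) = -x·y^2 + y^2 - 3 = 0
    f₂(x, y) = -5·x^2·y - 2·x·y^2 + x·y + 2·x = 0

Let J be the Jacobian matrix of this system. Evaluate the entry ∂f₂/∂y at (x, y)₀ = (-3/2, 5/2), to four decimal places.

2.2500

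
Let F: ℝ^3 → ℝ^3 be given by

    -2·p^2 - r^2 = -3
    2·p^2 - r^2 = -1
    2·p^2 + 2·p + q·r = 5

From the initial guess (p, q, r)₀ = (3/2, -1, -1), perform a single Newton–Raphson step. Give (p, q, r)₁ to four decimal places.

(0.9167, -1.6667, -1.5000)

At (3/2, -1, -1): F = (-2.5000, 4.5000, 3.5000).
Jacobian J = [[-4·p, 0, -2·r], [4·p, 0, -2·r], [4·p + 2, r, q]].
At the point, J = [[-6.0000, 0.0000, 2.0000], [6.0000, 0.0000, 2.0000], [8.0000, -1.0000, -1.0000]] (det J = -24.0000).
Solving J·Δ = −F gives Δ = (-0.5833, -0.6667, -0.5000).
Then the next iterate is (p, q, r)₁ = (0.9167, -1.6667, -1.5000).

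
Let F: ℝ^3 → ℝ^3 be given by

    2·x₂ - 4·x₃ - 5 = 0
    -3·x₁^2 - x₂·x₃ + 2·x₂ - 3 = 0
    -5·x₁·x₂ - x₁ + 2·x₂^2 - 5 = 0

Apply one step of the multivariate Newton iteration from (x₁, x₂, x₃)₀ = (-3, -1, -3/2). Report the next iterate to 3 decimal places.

(-1.290, -0.258, -1.379)

At (-3, -1, -3/2): F = (-1.000, -33.500, -15.000).
Jacobian J = [[0, 2, -4], [-6·x₁, -x₃ + 2, -x₂], [-5·x₂ - 1, -5·x₁ + 4·x₂, 0]].
At the point, J = [[0.000, 2.000, -4.000], [18.000, 3.500, 1.000], [4.000, 11.000, 0.000]] (det J = -728.000).
Solving J·Δ = −F gives Δ = (1.710, 0.742, 0.121).
Then the next iterate is (x₁, x₂, x₃)₁ = (-1.290, -0.258, -1.379).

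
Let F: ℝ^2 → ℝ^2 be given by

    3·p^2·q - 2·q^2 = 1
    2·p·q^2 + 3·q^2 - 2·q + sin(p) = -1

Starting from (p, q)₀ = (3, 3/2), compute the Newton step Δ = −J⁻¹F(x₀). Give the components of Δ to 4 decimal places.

At (3, 3/2): F = (35.0000, 18.391120).
Jacobian J = [[6·p·q, 3·p^2 - 4·q], [2·q^2 + cos(p), 4·p·q + 6·q - 2]].
At the point, J = [[27.0000, 21.0000], [3.510008, 25.0000]] (det J = 601.289842).
Solving J·Δ = −F gives Δ = (-0.8129, -0.6215).

(-0.8129, -0.6215)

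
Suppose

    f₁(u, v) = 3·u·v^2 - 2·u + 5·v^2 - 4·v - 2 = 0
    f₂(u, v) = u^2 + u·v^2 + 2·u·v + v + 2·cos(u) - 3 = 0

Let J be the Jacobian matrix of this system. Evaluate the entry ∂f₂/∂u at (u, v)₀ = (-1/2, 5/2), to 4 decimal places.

11.2089

∂f₂/∂u = 2·u + v^2 + 2·v - 2·sin(u).
At (-1/2, 5/2) this is 11.2089.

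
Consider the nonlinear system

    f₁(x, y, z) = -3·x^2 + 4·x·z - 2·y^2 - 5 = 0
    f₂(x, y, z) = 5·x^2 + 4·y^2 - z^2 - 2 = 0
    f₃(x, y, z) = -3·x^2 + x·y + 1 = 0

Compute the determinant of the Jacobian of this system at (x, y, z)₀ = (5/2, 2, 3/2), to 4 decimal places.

2325.5000

J = [[-6·x + 4·z, -4·y, 4·x], [10·x, 8·y, -2·z], [-6·x + y, x, 0]].
At the point, J = [[-9.0000, -8.0000, 10.0000], [25.0000, 16.0000, -3.0000], [-13.0000, 2.5000, 0.0000]].
det J = 2325.5000.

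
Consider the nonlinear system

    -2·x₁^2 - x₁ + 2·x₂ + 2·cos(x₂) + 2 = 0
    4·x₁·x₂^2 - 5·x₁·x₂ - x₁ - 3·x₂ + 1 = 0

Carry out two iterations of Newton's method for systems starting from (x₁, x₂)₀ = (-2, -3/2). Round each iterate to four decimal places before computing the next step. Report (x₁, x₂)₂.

(-1.6631, -0.3270)

At (-2, -3/2): F = (-6.858526, -25.5000).
Jacobian J = [[-4·x₁ - 1, -2·sin(x₂) + 2], [4·x₂^2 - 5·x₂ - 1, 8·x₁·x₂ - 5·x₁ - 3]].
At the point, J = [[7.0000, 3.994990], [15.5000, 31.0000]] (det J = 155.077655).
Solving J·Δ = −F gives Δ = (0.7141, 0.4655).
Then the next iterate is (x₁, x₂)₁ = (-1.2859, -1.0345).
Round to (-1.2859, -1.0345) and repeat: F = (-1.068266, -6.766548), J = [[4.1436, 3.719214], [8.453261, 14.071608]].
Δ = (-0.3772, 0.7075), so (x₁, x₂)₂ = (-1.6631, -0.3270).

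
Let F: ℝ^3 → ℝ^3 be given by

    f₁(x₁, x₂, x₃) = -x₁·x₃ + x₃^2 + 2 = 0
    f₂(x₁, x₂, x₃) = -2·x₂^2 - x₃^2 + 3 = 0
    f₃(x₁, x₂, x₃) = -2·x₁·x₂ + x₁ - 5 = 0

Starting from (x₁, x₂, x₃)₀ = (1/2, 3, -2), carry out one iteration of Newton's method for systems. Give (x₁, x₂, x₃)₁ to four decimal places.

At (1/2, 3, -2): F = (7.0000, -19.0000, -7.5000).
Jacobian J = [[-x₃, 0, -x₁ + 2·x₃], [0, -4·x₂, -2·x₃], [-2·x₂ + 1, -2·x₁, 0]].
At the point, J = [[2.0000, 0.0000, -4.5000], [0.0000, -12.0000, 4.0000], [-5.0000, -1.0000, 0.0000]] (det J = 278.0000).
Solving J·Δ = −F gives Δ = (-1.2500, -1.2500, 1.0000).
Then the next iterate is (x₁, x₂, x₃)₁ = (-0.7500, 1.7500, -1.0000).

(-0.7500, 1.7500, -1.0000)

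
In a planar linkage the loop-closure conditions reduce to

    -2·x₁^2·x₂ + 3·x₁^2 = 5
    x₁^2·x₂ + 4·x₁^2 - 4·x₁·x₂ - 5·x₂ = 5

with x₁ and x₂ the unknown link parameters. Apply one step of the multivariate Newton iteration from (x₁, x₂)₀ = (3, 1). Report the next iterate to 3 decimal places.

(2.090, 0.919)

At (3, 1): F = (4.000, 23.000).
Jacobian J = [[-4·x₁·x₂ + 6·x₁, -2·x₁^2], [2·x₁·x₂ + 8·x₁ - 4·x₂, x₁^2 - 4·x₁ - 5]].
At the point, J = [[6.000, -18.000], [26.000, -8.000]] (det J = 420.000).
Solving J·Δ = −F gives Δ = (-0.910, -0.081).
Then the next iterate is (x₁, x₂)₁ = (2.090, 0.919).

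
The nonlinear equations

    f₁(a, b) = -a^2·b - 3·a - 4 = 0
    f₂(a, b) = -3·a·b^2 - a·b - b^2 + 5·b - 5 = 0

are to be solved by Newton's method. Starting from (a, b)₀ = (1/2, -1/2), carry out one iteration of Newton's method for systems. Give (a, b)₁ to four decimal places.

At (1/2, -1/2): F = (-5.3750, -7.8750).
Jacobian J = [[-2·a·b - 3, -a^2], [-3·b^2 - b, -6·a·b - a - 2·b + 5]].
At the point, J = [[-2.5000, -0.2500], [-0.2500, 7.0000]] (det J = -17.5625).
Solving J·Δ = −F gives Δ = (-2.2544, 1.0445).
Then the next iterate is (a, b)₁ = (-1.7544, 0.5445).

(-1.7544, 0.5445)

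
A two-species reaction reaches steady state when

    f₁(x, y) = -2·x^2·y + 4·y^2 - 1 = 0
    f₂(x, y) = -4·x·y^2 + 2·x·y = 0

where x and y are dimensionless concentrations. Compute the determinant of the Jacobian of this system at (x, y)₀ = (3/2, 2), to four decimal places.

390.0000

J = [[-4·x·y, -2·x^2 + 8·y], [-4·y^2 + 2·y, -8·x·y + 2·x]].
At the point, J = [[-12.0000, 11.5000], [-12.0000, -21.0000]].
det J = 390.0000.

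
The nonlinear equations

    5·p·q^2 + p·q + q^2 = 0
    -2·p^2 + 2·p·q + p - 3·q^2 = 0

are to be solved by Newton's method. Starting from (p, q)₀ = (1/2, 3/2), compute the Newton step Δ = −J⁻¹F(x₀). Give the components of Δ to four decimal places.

(-0.0907, -0.6789)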